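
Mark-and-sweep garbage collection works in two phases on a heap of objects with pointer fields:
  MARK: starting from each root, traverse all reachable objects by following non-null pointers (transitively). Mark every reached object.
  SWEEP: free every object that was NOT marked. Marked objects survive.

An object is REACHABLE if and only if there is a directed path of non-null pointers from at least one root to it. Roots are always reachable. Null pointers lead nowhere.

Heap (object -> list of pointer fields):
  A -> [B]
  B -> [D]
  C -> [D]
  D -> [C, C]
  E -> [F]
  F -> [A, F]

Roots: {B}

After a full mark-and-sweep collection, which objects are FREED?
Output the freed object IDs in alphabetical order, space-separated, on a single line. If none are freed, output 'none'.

Answer: A E F

Derivation:
Roots: B
Mark B: refs=D, marked=B
Mark D: refs=C C, marked=B D
Mark C: refs=D, marked=B C D
Unmarked (collected): A E F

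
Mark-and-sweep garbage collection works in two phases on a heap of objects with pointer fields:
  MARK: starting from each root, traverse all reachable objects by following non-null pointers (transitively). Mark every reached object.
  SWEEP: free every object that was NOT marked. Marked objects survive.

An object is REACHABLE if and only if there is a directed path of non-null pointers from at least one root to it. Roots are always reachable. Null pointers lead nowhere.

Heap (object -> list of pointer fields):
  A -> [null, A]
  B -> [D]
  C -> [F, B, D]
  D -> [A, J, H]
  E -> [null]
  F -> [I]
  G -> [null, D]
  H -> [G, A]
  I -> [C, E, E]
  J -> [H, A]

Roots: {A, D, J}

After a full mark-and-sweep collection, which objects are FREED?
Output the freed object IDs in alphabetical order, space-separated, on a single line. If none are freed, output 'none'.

Roots: A D J
Mark A: refs=null A, marked=A
Mark D: refs=A J H, marked=A D
Mark J: refs=H A, marked=A D J
Mark H: refs=G A, marked=A D H J
Mark G: refs=null D, marked=A D G H J
Unmarked (collected): B C E F I

Answer: B C E F I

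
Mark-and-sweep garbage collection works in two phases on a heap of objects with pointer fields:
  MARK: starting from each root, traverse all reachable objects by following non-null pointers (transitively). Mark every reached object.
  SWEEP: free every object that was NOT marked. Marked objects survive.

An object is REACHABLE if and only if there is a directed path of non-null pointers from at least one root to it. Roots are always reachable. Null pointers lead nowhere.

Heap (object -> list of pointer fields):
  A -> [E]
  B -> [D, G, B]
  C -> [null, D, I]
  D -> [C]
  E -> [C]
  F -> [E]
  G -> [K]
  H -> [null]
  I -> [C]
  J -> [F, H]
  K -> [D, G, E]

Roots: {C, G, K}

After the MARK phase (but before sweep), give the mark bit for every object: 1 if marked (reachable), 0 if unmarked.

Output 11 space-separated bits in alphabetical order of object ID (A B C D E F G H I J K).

Answer: 0 0 1 1 1 0 1 0 1 0 1

Derivation:
Roots: C G K
Mark C: refs=null D I, marked=C
Mark G: refs=K, marked=C G
Mark K: refs=D G E, marked=C G K
Mark D: refs=C, marked=C D G K
Mark I: refs=C, marked=C D G I K
Mark E: refs=C, marked=C D E G I K
Unmarked (collected): A B F H J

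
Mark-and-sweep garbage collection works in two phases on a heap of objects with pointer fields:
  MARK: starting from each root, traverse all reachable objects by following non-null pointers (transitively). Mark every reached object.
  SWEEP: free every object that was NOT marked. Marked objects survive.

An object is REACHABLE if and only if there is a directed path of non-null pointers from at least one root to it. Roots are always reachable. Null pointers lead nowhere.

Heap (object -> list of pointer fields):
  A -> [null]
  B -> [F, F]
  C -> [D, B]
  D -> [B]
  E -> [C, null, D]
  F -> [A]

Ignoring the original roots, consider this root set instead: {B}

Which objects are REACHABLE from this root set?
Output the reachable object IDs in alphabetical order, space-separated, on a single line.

Roots: B
Mark B: refs=F F, marked=B
Mark F: refs=A, marked=B F
Mark A: refs=null, marked=A B F
Unmarked (collected): C D E

Answer: A B F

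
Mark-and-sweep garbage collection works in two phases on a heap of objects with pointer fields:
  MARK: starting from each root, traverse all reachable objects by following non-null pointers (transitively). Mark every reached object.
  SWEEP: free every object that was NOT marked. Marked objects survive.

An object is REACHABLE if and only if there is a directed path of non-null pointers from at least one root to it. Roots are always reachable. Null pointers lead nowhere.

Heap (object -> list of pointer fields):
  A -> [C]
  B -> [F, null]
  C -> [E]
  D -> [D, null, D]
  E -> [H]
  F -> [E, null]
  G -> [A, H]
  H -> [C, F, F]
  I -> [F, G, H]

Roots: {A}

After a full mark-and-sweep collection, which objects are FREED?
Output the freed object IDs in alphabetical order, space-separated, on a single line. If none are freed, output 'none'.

Answer: B D G I

Derivation:
Roots: A
Mark A: refs=C, marked=A
Mark C: refs=E, marked=A C
Mark E: refs=H, marked=A C E
Mark H: refs=C F F, marked=A C E H
Mark F: refs=E null, marked=A C E F H
Unmarked (collected): B D G I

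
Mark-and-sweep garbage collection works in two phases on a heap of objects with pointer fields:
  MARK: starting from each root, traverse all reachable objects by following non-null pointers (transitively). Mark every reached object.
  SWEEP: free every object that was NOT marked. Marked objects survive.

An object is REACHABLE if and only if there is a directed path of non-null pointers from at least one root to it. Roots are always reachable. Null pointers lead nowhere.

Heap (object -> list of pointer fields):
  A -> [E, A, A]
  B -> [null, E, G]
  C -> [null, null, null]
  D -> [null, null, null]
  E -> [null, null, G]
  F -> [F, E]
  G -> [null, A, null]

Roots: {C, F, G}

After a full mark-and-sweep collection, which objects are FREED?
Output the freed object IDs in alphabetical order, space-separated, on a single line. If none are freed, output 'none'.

Roots: C F G
Mark C: refs=null null null, marked=C
Mark F: refs=F E, marked=C F
Mark G: refs=null A null, marked=C F G
Mark E: refs=null null G, marked=C E F G
Mark A: refs=E A A, marked=A C E F G
Unmarked (collected): B D

Answer: B D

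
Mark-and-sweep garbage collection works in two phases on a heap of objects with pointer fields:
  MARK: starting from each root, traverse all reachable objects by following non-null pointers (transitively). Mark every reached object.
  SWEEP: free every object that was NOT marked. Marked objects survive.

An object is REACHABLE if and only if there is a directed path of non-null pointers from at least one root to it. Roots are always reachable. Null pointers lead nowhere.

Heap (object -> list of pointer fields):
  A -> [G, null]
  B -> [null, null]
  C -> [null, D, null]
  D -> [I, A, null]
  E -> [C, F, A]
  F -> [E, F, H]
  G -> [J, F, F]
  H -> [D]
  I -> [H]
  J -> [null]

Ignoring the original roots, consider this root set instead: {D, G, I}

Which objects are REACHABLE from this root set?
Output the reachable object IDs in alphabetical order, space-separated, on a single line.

Roots: D G I
Mark D: refs=I A null, marked=D
Mark G: refs=J F F, marked=D G
Mark I: refs=H, marked=D G I
Mark A: refs=G null, marked=A D G I
Mark J: refs=null, marked=A D G I J
Mark F: refs=E F H, marked=A D F G I J
Mark H: refs=D, marked=A D F G H I J
Mark E: refs=C F A, marked=A D E F G H I J
Mark C: refs=null D null, marked=A C D E F G H I J
Unmarked (collected): B

Answer: A C D E F G H I J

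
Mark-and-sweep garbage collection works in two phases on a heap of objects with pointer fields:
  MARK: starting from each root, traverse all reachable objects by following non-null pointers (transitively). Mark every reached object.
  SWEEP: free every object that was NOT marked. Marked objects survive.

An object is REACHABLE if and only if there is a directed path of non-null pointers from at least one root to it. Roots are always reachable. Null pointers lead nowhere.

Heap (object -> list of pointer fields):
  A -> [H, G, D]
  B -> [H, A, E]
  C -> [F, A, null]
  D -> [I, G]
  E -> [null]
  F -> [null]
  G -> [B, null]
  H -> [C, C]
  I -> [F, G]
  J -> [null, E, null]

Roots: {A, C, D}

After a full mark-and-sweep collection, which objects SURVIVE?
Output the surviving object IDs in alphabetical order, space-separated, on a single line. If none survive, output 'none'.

Roots: A C D
Mark A: refs=H G D, marked=A
Mark C: refs=F A null, marked=A C
Mark D: refs=I G, marked=A C D
Mark H: refs=C C, marked=A C D H
Mark G: refs=B null, marked=A C D G H
Mark F: refs=null, marked=A C D F G H
Mark I: refs=F G, marked=A C D F G H I
Mark B: refs=H A E, marked=A B C D F G H I
Mark E: refs=null, marked=A B C D E F G H I
Unmarked (collected): J

Answer: A B C D E F G H I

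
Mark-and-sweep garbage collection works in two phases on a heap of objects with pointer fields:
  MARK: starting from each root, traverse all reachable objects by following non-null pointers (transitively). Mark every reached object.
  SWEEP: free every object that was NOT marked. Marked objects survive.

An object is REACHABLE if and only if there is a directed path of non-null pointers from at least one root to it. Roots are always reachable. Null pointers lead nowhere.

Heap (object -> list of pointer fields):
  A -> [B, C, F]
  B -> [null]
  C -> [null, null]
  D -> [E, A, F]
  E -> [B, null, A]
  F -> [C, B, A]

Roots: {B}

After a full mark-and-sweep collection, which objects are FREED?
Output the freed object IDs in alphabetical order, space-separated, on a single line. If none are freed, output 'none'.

Answer: A C D E F

Derivation:
Roots: B
Mark B: refs=null, marked=B
Unmarked (collected): A C D E F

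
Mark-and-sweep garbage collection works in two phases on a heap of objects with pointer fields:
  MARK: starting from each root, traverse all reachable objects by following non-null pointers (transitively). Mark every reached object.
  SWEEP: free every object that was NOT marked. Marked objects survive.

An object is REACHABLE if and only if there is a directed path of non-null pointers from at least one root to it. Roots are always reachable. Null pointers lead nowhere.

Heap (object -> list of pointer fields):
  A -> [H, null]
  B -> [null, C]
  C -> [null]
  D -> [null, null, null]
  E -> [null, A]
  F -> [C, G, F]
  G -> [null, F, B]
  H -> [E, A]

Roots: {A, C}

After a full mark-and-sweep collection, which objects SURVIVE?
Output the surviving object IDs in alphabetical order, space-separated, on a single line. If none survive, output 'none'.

Roots: A C
Mark A: refs=H null, marked=A
Mark C: refs=null, marked=A C
Mark H: refs=E A, marked=A C H
Mark E: refs=null A, marked=A C E H
Unmarked (collected): B D F G

Answer: A C E H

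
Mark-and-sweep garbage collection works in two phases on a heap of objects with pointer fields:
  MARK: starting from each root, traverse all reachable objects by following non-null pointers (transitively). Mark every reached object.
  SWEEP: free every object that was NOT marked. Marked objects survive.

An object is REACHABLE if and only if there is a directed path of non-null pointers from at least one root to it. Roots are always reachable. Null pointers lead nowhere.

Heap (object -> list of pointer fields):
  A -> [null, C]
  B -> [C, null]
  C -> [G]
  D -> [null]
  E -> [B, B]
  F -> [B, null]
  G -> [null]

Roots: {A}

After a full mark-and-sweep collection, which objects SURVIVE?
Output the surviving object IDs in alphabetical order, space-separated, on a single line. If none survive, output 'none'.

Roots: A
Mark A: refs=null C, marked=A
Mark C: refs=G, marked=A C
Mark G: refs=null, marked=A C G
Unmarked (collected): B D E F

Answer: A C G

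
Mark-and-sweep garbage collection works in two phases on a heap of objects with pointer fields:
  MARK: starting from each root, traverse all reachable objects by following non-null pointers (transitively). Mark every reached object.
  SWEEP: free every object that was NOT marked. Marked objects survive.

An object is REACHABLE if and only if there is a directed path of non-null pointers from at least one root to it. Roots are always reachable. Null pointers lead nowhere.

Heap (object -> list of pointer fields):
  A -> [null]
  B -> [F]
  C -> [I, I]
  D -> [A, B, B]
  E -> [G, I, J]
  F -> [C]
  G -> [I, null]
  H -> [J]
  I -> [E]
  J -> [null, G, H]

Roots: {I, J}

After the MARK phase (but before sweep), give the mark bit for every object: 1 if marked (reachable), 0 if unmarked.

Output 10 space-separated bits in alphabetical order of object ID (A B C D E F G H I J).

Roots: I J
Mark I: refs=E, marked=I
Mark J: refs=null G H, marked=I J
Mark E: refs=G I J, marked=E I J
Mark G: refs=I null, marked=E G I J
Mark H: refs=J, marked=E G H I J
Unmarked (collected): A B C D F

Answer: 0 0 0 0 1 0 1 1 1 1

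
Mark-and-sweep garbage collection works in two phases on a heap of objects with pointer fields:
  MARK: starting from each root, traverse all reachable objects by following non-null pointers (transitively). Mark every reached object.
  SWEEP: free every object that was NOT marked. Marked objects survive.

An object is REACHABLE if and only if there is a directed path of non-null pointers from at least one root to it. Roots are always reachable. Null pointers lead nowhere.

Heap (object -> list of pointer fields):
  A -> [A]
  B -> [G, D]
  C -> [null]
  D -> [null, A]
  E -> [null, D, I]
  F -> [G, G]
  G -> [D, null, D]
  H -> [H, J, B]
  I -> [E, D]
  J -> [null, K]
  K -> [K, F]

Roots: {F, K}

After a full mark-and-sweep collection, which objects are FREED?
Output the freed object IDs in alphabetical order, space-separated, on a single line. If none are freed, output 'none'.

Answer: B C E H I J

Derivation:
Roots: F K
Mark F: refs=G G, marked=F
Mark K: refs=K F, marked=F K
Mark G: refs=D null D, marked=F G K
Mark D: refs=null A, marked=D F G K
Mark A: refs=A, marked=A D F G K
Unmarked (collected): B C E H I J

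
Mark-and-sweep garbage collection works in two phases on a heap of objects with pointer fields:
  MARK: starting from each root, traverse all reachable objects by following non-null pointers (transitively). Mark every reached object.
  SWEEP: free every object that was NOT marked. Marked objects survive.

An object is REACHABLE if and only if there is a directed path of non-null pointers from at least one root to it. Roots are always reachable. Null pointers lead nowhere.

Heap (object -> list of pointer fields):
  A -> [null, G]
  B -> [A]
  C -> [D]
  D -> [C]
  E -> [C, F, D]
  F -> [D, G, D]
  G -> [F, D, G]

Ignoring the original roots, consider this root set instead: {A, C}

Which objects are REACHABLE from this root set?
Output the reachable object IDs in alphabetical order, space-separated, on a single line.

Answer: A C D F G

Derivation:
Roots: A C
Mark A: refs=null G, marked=A
Mark C: refs=D, marked=A C
Mark G: refs=F D G, marked=A C G
Mark D: refs=C, marked=A C D G
Mark F: refs=D G D, marked=A C D F G
Unmarked (collected): B E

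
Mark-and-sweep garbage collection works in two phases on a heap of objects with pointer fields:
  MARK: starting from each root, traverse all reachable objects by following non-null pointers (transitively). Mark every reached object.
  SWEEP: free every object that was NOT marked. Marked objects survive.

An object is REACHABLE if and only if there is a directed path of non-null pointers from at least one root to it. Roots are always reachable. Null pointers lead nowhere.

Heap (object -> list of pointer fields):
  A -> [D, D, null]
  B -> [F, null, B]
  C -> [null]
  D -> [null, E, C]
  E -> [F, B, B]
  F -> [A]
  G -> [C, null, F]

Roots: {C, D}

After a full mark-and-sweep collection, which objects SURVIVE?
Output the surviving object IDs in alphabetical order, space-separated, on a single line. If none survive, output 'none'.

Roots: C D
Mark C: refs=null, marked=C
Mark D: refs=null E C, marked=C D
Mark E: refs=F B B, marked=C D E
Mark F: refs=A, marked=C D E F
Mark B: refs=F null B, marked=B C D E F
Mark A: refs=D D null, marked=A B C D E F
Unmarked (collected): G

Answer: A B C D E F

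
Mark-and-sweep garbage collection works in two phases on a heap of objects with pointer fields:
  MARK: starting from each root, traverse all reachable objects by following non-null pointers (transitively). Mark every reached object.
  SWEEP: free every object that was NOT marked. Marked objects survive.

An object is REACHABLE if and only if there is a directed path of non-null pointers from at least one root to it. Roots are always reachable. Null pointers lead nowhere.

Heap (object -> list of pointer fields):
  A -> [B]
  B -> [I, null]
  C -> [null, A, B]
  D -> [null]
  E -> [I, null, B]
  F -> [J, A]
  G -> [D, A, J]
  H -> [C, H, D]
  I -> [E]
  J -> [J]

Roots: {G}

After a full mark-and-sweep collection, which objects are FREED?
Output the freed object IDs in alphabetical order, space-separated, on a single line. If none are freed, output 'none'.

Roots: G
Mark G: refs=D A J, marked=G
Mark D: refs=null, marked=D G
Mark A: refs=B, marked=A D G
Mark J: refs=J, marked=A D G J
Mark B: refs=I null, marked=A B D G J
Mark I: refs=E, marked=A B D G I J
Mark E: refs=I null B, marked=A B D E G I J
Unmarked (collected): C F H

Answer: C F H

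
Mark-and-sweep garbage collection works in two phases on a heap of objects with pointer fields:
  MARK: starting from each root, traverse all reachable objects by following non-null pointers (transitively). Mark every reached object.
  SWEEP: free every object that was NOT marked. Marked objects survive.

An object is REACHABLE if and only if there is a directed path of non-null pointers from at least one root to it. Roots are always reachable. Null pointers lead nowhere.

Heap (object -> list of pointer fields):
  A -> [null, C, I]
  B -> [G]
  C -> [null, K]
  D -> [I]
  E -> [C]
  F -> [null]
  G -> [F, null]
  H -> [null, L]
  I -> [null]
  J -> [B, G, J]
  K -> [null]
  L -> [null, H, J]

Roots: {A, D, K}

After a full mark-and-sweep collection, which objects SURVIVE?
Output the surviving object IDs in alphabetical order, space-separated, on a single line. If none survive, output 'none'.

Answer: A C D I K

Derivation:
Roots: A D K
Mark A: refs=null C I, marked=A
Mark D: refs=I, marked=A D
Mark K: refs=null, marked=A D K
Mark C: refs=null K, marked=A C D K
Mark I: refs=null, marked=A C D I K
Unmarked (collected): B E F G H J L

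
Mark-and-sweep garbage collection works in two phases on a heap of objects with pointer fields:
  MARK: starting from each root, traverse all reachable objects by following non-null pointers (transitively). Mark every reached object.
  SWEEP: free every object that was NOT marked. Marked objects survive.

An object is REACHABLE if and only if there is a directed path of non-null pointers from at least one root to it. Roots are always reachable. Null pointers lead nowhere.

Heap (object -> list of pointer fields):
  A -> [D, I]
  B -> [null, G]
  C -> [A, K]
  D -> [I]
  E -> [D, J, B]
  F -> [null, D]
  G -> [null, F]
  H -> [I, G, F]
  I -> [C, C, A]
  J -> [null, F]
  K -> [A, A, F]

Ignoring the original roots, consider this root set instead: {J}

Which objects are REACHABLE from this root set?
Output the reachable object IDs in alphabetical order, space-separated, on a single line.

Roots: J
Mark J: refs=null F, marked=J
Mark F: refs=null D, marked=F J
Mark D: refs=I, marked=D F J
Mark I: refs=C C A, marked=D F I J
Mark C: refs=A K, marked=C D F I J
Mark A: refs=D I, marked=A C D F I J
Mark K: refs=A A F, marked=A C D F I J K
Unmarked (collected): B E G H

Answer: A C D F I J K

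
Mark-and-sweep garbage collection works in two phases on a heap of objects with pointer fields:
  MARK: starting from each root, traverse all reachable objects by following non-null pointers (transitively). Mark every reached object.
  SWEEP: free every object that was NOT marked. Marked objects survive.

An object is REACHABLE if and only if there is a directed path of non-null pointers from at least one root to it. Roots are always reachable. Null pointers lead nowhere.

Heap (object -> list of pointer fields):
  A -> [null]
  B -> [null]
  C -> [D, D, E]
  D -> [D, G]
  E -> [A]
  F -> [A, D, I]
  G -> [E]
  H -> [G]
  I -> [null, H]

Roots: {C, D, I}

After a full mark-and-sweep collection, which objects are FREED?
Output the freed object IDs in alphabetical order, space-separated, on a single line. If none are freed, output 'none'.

Roots: C D I
Mark C: refs=D D E, marked=C
Mark D: refs=D G, marked=C D
Mark I: refs=null H, marked=C D I
Mark E: refs=A, marked=C D E I
Mark G: refs=E, marked=C D E G I
Mark H: refs=G, marked=C D E G H I
Mark A: refs=null, marked=A C D E G H I
Unmarked (collected): B F

Answer: B F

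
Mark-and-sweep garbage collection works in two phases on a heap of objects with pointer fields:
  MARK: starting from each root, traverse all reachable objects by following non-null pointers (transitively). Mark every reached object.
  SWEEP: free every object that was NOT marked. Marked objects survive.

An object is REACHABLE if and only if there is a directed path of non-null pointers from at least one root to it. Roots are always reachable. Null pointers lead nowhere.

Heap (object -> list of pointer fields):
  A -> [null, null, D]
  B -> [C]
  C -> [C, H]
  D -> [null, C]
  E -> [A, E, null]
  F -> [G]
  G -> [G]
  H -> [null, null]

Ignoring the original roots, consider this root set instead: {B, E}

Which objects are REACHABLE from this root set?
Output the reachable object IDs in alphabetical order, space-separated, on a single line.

Roots: B E
Mark B: refs=C, marked=B
Mark E: refs=A E null, marked=B E
Mark C: refs=C H, marked=B C E
Mark A: refs=null null D, marked=A B C E
Mark H: refs=null null, marked=A B C E H
Mark D: refs=null C, marked=A B C D E H
Unmarked (collected): F G

Answer: A B C D E H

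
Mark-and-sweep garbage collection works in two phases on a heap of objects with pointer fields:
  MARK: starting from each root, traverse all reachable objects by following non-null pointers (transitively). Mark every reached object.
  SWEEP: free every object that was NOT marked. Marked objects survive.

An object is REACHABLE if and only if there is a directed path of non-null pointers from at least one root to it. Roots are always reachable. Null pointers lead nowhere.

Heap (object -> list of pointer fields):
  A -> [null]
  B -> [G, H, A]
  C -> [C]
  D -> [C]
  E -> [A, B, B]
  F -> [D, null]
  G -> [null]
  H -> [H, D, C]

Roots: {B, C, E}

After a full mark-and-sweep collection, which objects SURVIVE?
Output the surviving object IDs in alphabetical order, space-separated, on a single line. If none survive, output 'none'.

Answer: A B C D E G H

Derivation:
Roots: B C E
Mark B: refs=G H A, marked=B
Mark C: refs=C, marked=B C
Mark E: refs=A B B, marked=B C E
Mark G: refs=null, marked=B C E G
Mark H: refs=H D C, marked=B C E G H
Mark A: refs=null, marked=A B C E G H
Mark D: refs=C, marked=A B C D E G H
Unmarked (collected): F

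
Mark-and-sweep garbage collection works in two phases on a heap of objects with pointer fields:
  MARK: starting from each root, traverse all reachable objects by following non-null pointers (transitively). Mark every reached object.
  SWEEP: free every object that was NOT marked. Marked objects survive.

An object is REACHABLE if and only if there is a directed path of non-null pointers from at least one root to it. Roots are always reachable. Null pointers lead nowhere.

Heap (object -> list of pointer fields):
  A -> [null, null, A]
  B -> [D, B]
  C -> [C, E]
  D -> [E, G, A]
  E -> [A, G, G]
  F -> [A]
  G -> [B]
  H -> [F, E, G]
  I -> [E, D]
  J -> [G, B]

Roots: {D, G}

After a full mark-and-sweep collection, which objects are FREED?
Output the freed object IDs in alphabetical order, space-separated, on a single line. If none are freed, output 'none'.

Answer: C F H I J

Derivation:
Roots: D G
Mark D: refs=E G A, marked=D
Mark G: refs=B, marked=D G
Mark E: refs=A G G, marked=D E G
Mark A: refs=null null A, marked=A D E G
Mark B: refs=D B, marked=A B D E G
Unmarked (collected): C F H I J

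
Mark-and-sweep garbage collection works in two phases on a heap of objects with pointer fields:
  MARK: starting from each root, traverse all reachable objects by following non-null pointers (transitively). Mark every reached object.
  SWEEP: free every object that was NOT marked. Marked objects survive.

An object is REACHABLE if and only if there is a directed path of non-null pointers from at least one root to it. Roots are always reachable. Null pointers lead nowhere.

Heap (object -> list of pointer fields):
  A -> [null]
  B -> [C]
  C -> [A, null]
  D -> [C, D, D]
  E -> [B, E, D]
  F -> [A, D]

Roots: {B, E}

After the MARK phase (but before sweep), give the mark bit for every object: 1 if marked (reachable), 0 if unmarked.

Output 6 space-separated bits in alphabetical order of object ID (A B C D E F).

Answer: 1 1 1 1 1 0

Derivation:
Roots: B E
Mark B: refs=C, marked=B
Mark E: refs=B E D, marked=B E
Mark C: refs=A null, marked=B C E
Mark D: refs=C D D, marked=B C D E
Mark A: refs=null, marked=A B C D E
Unmarked (collected): F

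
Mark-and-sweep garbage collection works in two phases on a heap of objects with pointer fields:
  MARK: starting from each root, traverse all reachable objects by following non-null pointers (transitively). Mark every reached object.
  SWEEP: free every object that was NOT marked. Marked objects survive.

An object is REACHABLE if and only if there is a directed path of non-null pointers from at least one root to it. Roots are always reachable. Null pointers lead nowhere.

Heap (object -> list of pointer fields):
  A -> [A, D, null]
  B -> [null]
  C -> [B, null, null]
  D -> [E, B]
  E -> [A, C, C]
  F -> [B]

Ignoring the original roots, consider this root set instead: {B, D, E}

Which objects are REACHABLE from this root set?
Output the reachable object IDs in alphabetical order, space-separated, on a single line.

Roots: B D E
Mark B: refs=null, marked=B
Mark D: refs=E B, marked=B D
Mark E: refs=A C C, marked=B D E
Mark A: refs=A D null, marked=A B D E
Mark C: refs=B null null, marked=A B C D E
Unmarked (collected): F

Answer: A B C D E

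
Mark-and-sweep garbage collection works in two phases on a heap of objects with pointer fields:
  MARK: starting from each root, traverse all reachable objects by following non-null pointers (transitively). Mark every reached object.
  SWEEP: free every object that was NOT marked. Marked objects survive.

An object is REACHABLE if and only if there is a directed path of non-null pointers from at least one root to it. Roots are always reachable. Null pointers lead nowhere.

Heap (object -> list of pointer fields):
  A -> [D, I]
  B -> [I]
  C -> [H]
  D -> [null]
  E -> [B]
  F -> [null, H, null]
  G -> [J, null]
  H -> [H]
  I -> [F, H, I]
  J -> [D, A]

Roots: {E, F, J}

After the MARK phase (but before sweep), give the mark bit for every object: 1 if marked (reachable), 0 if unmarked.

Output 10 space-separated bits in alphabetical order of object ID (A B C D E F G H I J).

Roots: E F J
Mark E: refs=B, marked=E
Mark F: refs=null H null, marked=E F
Mark J: refs=D A, marked=E F J
Mark B: refs=I, marked=B E F J
Mark H: refs=H, marked=B E F H J
Mark D: refs=null, marked=B D E F H J
Mark A: refs=D I, marked=A B D E F H J
Mark I: refs=F H I, marked=A B D E F H I J
Unmarked (collected): C G

Answer: 1 1 0 1 1 1 0 1 1 1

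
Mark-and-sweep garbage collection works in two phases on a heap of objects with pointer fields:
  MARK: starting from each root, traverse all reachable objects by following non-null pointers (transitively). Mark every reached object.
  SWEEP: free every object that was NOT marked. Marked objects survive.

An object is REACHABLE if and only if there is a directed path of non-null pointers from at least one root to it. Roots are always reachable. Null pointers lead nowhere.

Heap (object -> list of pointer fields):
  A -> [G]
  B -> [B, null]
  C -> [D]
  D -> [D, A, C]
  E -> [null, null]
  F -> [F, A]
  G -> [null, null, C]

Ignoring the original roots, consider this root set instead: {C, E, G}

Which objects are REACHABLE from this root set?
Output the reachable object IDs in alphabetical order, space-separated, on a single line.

Answer: A C D E G

Derivation:
Roots: C E G
Mark C: refs=D, marked=C
Mark E: refs=null null, marked=C E
Mark G: refs=null null C, marked=C E G
Mark D: refs=D A C, marked=C D E G
Mark A: refs=G, marked=A C D E G
Unmarked (collected): B F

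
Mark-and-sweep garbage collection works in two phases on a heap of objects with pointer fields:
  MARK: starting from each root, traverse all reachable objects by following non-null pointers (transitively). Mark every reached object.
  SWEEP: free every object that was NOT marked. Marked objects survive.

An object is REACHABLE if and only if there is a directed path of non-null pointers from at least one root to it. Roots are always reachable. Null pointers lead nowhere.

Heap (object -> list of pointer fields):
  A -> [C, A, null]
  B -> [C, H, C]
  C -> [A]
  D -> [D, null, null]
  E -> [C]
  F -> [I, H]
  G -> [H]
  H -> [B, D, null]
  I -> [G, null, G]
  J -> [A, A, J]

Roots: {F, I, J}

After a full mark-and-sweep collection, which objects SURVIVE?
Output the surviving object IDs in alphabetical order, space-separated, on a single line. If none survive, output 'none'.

Answer: A B C D F G H I J

Derivation:
Roots: F I J
Mark F: refs=I H, marked=F
Mark I: refs=G null G, marked=F I
Mark J: refs=A A J, marked=F I J
Mark H: refs=B D null, marked=F H I J
Mark G: refs=H, marked=F G H I J
Mark A: refs=C A null, marked=A F G H I J
Mark B: refs=C H C, marked=A B F G H I J
Mark D: refs=D null null, marked=A B D F G H I J
Mark C: refs=A, marked=A B C D F G H I J
Unmarked (collected): E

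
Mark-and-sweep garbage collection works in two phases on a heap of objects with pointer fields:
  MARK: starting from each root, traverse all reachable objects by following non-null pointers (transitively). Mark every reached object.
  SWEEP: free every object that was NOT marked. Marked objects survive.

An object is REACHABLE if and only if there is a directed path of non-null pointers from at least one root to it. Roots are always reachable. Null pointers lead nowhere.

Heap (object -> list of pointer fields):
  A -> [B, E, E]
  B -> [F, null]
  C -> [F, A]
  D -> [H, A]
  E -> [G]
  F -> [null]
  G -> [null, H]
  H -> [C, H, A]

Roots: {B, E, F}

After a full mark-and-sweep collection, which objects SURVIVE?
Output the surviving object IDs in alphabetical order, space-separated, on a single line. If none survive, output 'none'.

Roots: B E F
Mark B: refs=F null, marked=B
Mark E: refs=G, marked=B E
Mark F: refs=null, marked=B E F
Mark G: refs=null H, marked=B E F G
Mark H: refs=C H A, marked=B E F G H
Mark C: refs=F A, marked=B C E F G H
Mark A: refs=B E E, marked=A B C E F G H
Unmarked (collected): D

Answer: A B C E F G H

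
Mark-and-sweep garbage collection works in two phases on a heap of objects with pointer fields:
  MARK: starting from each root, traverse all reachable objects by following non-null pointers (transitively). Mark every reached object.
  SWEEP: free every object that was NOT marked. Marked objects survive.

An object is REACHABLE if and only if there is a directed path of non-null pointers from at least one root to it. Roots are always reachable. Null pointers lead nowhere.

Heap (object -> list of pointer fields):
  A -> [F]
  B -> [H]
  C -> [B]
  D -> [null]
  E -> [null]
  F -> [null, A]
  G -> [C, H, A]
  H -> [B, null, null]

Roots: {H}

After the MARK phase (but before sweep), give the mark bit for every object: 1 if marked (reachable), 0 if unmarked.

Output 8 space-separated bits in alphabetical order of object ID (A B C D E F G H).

Roots: H
Mark H: refs=B null null, marked=H
Mark B: refs=H, marked=B H
Unmarked (collected): A C D E F G

Answer: 0 1 0 0 0 0 0 1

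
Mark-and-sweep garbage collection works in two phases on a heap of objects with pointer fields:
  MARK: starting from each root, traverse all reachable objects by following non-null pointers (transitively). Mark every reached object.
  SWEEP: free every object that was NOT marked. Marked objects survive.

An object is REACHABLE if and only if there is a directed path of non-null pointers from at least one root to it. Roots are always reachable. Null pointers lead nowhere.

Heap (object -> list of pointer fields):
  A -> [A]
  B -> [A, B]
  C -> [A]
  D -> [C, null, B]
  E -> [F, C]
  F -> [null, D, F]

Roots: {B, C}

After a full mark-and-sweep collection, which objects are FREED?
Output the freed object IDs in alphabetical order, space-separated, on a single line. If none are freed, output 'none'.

Answer: D E F

Derivation:
Roots: B C
Mark B: refs=A B, marked=B
Mark C: refs=A, marked=B C
Mark A: refs=A, marked=A B C
Unmarked (collected): D E F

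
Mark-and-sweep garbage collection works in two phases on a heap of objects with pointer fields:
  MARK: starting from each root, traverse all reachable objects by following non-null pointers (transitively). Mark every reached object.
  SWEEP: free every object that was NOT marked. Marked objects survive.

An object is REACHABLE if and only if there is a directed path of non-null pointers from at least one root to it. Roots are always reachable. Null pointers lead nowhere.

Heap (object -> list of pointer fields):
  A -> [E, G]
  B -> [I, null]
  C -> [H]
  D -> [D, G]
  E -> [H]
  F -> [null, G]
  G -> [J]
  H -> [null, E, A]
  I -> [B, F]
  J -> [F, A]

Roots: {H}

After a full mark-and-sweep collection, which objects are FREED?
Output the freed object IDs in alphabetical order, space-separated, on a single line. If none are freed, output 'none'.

Answer: B C D I

Derivation:
Roots: H
Mark H: refs=null E A, marked=H
Mark E: refs=H, marked=E H
Mark A: refs=E G, marked=A E H
Mark G: refs=J, marked=A E G H
Mark J: refs=F A, marked=A E G H J
Mark F: refs=null G, marked=A E F G H J
Unmarked (collected): B C D I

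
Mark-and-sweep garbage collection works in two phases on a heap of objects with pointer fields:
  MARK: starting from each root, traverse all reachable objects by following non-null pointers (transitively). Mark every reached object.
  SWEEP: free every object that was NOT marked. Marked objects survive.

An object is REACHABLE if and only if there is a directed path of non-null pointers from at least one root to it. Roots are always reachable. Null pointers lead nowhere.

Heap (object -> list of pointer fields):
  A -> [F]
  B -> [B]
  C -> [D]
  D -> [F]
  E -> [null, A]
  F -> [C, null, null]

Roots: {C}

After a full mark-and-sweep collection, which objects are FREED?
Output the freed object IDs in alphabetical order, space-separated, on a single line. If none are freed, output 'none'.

Answer: A B E

Derivation:
Roots: C
Mark C: refs=D, marked=C
Mark D: refs=F, marked=C D
Mark F: refs=C null null, marked=C D F
Unmarked (collected): A B E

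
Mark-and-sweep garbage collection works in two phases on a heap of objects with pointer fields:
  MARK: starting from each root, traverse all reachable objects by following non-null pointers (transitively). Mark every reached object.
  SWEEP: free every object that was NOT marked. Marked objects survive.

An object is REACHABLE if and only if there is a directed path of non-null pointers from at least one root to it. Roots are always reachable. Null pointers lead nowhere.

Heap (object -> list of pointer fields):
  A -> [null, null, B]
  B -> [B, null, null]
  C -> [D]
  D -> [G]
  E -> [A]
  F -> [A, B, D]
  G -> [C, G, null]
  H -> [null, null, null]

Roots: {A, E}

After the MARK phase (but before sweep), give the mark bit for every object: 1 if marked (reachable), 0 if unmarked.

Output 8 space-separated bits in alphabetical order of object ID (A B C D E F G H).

Roots: A E
Mark A: refs=null null B, marked=A
Mark E: refs=A, marked=A E
Mark B: refs=B null null, marked=A B E
Unmarked (collected): C D F G H

Answer: 1 1 0 0 1 0 0 0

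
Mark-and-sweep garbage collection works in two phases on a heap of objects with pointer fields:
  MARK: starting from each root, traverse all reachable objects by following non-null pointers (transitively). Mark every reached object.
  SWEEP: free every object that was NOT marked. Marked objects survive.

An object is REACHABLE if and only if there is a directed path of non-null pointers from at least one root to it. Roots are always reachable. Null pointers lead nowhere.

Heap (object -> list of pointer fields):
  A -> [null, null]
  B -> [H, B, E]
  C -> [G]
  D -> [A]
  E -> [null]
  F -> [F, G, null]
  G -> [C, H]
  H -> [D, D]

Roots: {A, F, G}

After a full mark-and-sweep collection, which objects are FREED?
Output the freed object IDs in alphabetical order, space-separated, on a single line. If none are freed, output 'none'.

Roots: A F G
Mark A: refs=null null, marked=A
Mark F: refs=F G null, marked=A F
Mark G: refs=C H, marked=A F G
Mark C: refs=G, marked=A C F G
Mark H: refs=D D, marked=A C F G H
Mark D: refs=A, marked=A C D F G H
Unmarked (collected): B E

Answer: B E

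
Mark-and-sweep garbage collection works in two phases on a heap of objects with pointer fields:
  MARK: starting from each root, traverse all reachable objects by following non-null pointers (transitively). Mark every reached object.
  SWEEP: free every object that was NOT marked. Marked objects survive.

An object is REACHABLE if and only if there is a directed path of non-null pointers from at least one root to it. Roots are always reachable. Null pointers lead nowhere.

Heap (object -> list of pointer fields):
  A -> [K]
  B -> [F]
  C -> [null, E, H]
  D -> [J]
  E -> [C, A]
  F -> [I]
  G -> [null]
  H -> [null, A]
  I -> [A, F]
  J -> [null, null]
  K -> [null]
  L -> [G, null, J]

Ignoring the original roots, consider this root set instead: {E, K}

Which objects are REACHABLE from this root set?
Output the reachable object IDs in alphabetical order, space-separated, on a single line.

Roots: E K
Mark E: refs=C A, marked=E
Mark K: refs=null, marked=E K
Mark C: refs=null E H, marked=C E K
Mark A: refs=K, marked=A C E K
Mark H: refs=null A, marked=A C E H K
Unmarked (collected): B D F G I J L

Answer: A C E H K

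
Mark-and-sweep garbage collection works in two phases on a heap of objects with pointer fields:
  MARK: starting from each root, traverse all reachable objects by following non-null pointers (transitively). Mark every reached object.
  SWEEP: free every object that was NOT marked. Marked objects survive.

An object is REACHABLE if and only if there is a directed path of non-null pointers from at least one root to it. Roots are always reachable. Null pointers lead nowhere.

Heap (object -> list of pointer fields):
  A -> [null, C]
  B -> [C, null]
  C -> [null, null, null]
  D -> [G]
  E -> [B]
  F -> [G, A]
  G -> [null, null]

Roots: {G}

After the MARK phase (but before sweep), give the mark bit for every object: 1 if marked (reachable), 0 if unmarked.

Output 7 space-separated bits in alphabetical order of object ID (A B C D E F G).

Roots: G
Mark G: refs=null null, marked=G
Unmarked (collected): A B C D E F

Answer: 0 0 0 0 0 0 1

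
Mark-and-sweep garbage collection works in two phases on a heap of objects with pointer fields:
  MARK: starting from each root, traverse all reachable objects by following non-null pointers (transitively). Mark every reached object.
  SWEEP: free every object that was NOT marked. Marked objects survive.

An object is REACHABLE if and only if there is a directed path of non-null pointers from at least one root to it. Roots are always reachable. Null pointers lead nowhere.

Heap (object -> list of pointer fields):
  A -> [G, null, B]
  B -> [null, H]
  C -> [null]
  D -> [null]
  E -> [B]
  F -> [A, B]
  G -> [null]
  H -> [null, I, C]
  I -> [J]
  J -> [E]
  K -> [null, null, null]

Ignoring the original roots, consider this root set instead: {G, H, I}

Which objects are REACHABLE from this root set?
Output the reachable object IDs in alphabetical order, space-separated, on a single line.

Answer: B C E G H I J

Derivation:
Roots: G H I
Mark G: refs=null, marked=G
Mark H: refs=null I C, marked=G H
Mark I: refs=J, marked=G H I
Mark C: refs=null, marked=C G H I
Mark J: refs=E, marked=C G H I J
Mark E: refs=B, marked=C E G H I J
Mark B: refs=null H, marked=B C E G H I J
Unmarked (collected): A D F K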